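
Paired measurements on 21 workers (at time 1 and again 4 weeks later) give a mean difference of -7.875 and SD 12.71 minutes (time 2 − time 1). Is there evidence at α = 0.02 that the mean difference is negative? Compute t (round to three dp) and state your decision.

H0: μ_d = 0; H1: μ_d < 0 (paired t-test on the differences, left-tailed).
t = d̄/(s_d/√n) = -7.875/(12.71/√21) = -2.839
df = n − 1 = 20
p-value = P(T ≤ -2.839) ≈ 0.0051
Since p ≈ 0.0051 < α = 0.02, reject H0; the evidence is statistically significant.

t = -2.839; reject H0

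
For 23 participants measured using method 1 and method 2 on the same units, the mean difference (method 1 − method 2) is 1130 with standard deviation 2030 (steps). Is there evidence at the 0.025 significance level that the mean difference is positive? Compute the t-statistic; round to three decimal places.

2.670

H0: μ_d = 0; H1: μ_d > 0 (paired t-test on the differences, right-tailed).
t = d̄/(s_d/√n) = 1130/(2030/√23) = 2.670
df = n − 1 = 22
p-value = P(T ≥ 2.670) ≈ 0.007
Since p ≈ 0.007 < α = 0.025, reject H0; the evidence is statistically significant.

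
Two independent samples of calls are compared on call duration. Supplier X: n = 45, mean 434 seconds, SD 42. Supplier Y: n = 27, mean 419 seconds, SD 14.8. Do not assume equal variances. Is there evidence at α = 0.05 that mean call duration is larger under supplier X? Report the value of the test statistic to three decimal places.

Let group 1 = supplier X, group 2 = supplier Y. H0: μ_1 = μ_2; H1: μ_1 > μ_2 (Welch's two-sample t-test, right-tailed).
t = (x̄_1 − x̄_2)/√(s_1²/n_1 + s_2²/n_2) = (434 − 419)/√(42²/45 + 14.8²/27) = 2.181
Welch–Satterthwaite df ≈ 59.76
p-value = P(T ≥ 2.181) ≈ 0.017
Since p ≈ 0.017 < α = 0.05, reject H0; the data support H1.

2.181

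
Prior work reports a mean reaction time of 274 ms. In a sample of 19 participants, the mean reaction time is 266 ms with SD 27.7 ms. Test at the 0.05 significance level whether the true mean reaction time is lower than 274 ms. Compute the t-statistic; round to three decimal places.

-1.259

H0: μ = 274; H1: μ < 274 (one-sample t-test, left-tailed).
t = (x̄ − μ₀)/(s/√n) = (266 − 274)/(27.7/√19) = -1.259
df = n − 1 = 18
p-value = P(T ≤ -1.259) ≈ 0.112
Since p ≈ 0.112 > α = 0.05, fail to reject H0; the data do not provide sufficient evidence against H0.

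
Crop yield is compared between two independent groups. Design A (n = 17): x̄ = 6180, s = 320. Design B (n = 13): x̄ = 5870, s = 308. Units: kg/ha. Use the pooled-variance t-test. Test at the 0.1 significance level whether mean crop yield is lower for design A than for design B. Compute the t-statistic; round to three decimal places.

2.672

Let group 1 = design A, group 2 = design B. H0: μ_1 = μ_2; H1: μ_1 < μ_2 (two-sample pooled-variance t-test, left-tailed).
s_p² = [(17−1)·320² + (13−1)·308²]/(17+13−2) = 99170.3
t = (6180 − 5870)/√[99170.3·(1/17 + 1/13)] = 2.672
df = n₁ + n₂ − 2 = 28
p-value = P(T ≤ 2.672) ≈ 0.994
Since p ≈ 0.994 > α = 0.1, fail to reject H0; the data do not provide sufficient evidence against H0.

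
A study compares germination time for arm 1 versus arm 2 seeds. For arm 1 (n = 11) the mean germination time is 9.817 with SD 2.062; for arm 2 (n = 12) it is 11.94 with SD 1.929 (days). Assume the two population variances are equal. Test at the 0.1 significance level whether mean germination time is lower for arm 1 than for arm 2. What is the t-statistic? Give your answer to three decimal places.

Let group 1 = arm 1, group 2 = arm 2. H0: μ_1 = μ_2; H1: μ_1 < μ_2 (two-sample pooled-variance t-test, left-tailed).
s_p² = [(11−1)·2.062² + (12−1)·1.929²]/(11+12−2) = 3.9738
t = (9.817 − 11.94)/√[3.9738·(1/11 + 1/12)] = -2.551
df = n₁ + n₂ − 2 = 21
p-value = P(T ≤ -2.551) ≈ 0.0093
Since p ≈ 0.0093 < α = 0.1, reject H0; the data support H1.

-2.551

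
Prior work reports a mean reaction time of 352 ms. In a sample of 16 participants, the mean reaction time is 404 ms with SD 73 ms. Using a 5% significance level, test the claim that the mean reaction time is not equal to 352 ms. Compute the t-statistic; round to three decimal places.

2.849

H0: μ = 352; H1: μ ≠ 352 (one-sample t-test, two-sided).
t = (x̄ − μ₀)/(s/√n) = (404 − 352)/(73/√16) = 2.849
df = n − 1 = 15
Two-sided p-value ≈ 0.012
Since p ≈ 0.012 < α = 0.05, reject H0; the evidence is statistically significant.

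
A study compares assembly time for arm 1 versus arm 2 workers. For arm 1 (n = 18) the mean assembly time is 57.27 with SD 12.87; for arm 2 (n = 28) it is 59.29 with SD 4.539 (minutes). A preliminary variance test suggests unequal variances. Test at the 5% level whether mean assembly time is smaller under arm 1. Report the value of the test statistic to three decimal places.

Let group 1 = arm 1, group 2 = arm 2. H0: μ_1 = μ_2; H1: μ_1 < μ_2 (Welch's two-sample t-test, left-tailed).
t = (x̄_1 − x̄_2)/√(s_1²/n_1 + s_2²/n_2) = (57.27 − 59.29)/√(12.87²/18 + 4.539²/28) = -0.641
Welch–Satterthwaite df ≈ 19.75
p-value = P(T ≤ -0.641) ≈ 0.2645
Since p ≈ 0.2645 > α = 0.05, fail to reject H0; the evidence is not statistically significant.

-0.641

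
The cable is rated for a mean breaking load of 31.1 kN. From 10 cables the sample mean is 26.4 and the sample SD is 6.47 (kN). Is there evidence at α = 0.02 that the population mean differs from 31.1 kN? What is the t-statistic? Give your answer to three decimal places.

H0: μ = 31.1; H1: μ ≠ 31.1 (one-sample t-test, two-sided).
t = (x̄ − μ₀)/(s/√n) = (26.4 − 31.1)/(6.47/√10) = -2.297
df = n − 1 = 9
Two-sided p-value ≈ 0.047
Since p ≈ 0.047 > α = 0.02, fail to reject H0; the evidence is not statistically significant.

-2.297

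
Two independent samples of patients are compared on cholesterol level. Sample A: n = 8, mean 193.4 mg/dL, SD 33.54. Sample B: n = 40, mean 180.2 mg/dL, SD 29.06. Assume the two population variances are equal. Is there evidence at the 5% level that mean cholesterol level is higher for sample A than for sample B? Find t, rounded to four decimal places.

Let group 1 = sample A, group 2 = sample B. H0: μ_1 = μ_2; H1: μ_1 > μ_2 (two-sample pooled-variance t-test, right-tailed).
s_p² = [(8−1)·33.54² + (40−1)·29.06²]/(8+40−2) = 887.16
t = (193.4 − 180.2)/√[887.16·(1/8 + 1/40)] = 1.1443
df = n₁ + n₂ − 2 = 46
p-value = P(T ≥ 1.1443) ≈ 0.1292
Since p ≈ 0.1292 > α = 0.05, fail to reject H0; the data do not provide sufficient evidence against H0.

1.1443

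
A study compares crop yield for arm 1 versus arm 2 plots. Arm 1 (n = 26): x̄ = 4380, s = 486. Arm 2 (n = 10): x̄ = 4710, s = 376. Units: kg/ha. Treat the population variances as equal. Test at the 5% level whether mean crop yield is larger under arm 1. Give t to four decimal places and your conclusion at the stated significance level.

Let group 1 = arm 1, group 2 = arm 2. H0: μ_1 = μ_2; H1: μ_1 > μ_2 (two-sample pooled-variance t-test, right-tailed).
s_p² = [(26−1)·486² + (10−1)·376²]/(26+10−2) = 211097
t = (4380 − 4710)/√[211097·(1/26 + 1/10)] = -1.9302
df = n₁ + n₂ − 2 = 34
p-value = P(T ≥ -1.9302) ≈ 0.9690
Since p ≈ 0.9690 > α = 0.05, fail to reject H0; the evidence is not statistically significant.

t = -1.9302; fail to reject H0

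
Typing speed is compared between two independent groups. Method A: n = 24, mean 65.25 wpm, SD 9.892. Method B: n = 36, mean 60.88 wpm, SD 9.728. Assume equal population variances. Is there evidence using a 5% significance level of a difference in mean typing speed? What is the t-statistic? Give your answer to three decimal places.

1.693

Let group 1 = method A, group 2 = method B. H0: μ_1 = μ_2; H1: μ_1 ≠ μ_2 (two-sample pooled-variance t-test, two-sided).
s_p² = [(24−1)·9.892² + (36−1)·9.728²]/(24+36−2) = 95.91
t = (65.25 − 60.88)/√[95.91·(1/24 + 1/36)] = 1.693
df = n₁ + n₂ − 2 = 58
Two-sided p-value ≈ 0.096
Since p ≈ 0.096 > α = 0.05, fail to reject H0; the evidence is not statistically significant.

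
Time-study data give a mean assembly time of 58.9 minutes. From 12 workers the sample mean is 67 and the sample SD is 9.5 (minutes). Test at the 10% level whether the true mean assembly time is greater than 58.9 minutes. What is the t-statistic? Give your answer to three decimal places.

2.954

H0: μ = 58.9; H1: μ > 58.9 (one-sample t-test, right-tailed).
t = (x̄ − μ₀)/(s/√n) = (67 − 58.9)/(9.5/√12) = 2.954
df = n − 1 = 11
p-value = P(T ≥ 2.954) ≈ 0.0066
Since p ≈ 0.0066 < α = 0.1, reject H0; the data support H1.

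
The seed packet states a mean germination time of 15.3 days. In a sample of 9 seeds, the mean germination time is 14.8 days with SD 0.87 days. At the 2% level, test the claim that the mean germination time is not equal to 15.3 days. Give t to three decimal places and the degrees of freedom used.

t = -1.724, df = 8

H0: μ = 15.3; H1: μ ≠ 15.3 (one-sample t-test, two-sided).
t = (x̄ − μ₀)/(s/√n) = (14.8 − 15.3)/(0.87/√9) = -1.724
df = n − 1 = 8
Two-sided p-value ≈ 0.1230
Since p ≈ 0.1230 > α = 0.02, fail to reject H0; the data do not provide sufficient evidence against H0.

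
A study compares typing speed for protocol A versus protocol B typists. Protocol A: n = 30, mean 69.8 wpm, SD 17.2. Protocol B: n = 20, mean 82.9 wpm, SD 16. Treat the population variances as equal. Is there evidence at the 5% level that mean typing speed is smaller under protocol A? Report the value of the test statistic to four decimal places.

Let group 1 = protocol A, group 2 = protocol B. H0: μ_1 = μ_2; H1: μ_1 < μ_2 (two-sample pooled-variance t-test, left-tailed).
s_p² = [(30−1)·17.2² + (20−1)·16²]/(30+20−2) = 280.07
t = (69.8 − 82.9)/√[280.07·(1/30 + 1/20)] = -2.7116
df = n₁ + n₂ − 2 = 48
p-value = P(T ≤ -2.7116) ≈ 0.0046
Since p ≈ 0.0046 < α = 0.05, reject H0; the data support H1.

-2.7116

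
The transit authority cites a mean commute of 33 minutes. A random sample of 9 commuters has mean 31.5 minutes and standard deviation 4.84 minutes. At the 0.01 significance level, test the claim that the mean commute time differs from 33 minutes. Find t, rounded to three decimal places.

H0: μ = 33; H1: μ ≠ 33 (one-sample t-test, two-sided).
t = (x̄ − μ₀)/(s/√n) = (31.5 − 33)/(4.84/√9) = -0.930
df = n − 1 = 8
Two-sided p-value ≈ 0.380
Since p ≈ 0.380 > α = 0.01, fail to reject H0; the data do not provide sufficient evidence against H0.

-0.930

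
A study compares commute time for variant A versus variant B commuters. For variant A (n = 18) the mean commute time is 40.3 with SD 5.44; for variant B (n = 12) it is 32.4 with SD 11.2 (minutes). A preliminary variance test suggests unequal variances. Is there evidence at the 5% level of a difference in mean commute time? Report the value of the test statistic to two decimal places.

Let group 1 = variant A, group 2 = variant B. H0: μ_1 = μ_2; H1: μ_1 ≠ μ_2 (Welch's two-sample t-test, two-sided).
t = (x̄_1 − x̄_2)/√(s_1²/n_1 + s_2²/n_2) = (40.3 − 32.4)/√(5.44²/18 + 11.2²/12) = 2.27
Welch–Satterthwaite df ≈ 14.50
Two-sided p-value ≈ 0.039
Since p ≈ 0.039 < α = 0.05, reject H0; the evidence is statistically significant.

2.27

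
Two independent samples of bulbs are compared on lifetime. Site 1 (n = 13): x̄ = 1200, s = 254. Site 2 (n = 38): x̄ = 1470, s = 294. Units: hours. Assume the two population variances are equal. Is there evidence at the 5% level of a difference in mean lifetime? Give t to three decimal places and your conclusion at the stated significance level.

t = -2.951; reject H0

Let group 1 = site 1, group 2 = site 2. H0: μ_1 = μ_2; H1: μ_1 ≠ μ_2 (two-sample pooled-variance t-test, two-sided).
s_p² = [(13−1)·254² + (38−1)·294²]/(13+38−2) = 81067.8
t = (1200 − 1470)/√[81067.8·(1/13 + 1/38)] = -2.951
df = n₁ + n₂ − 2 = 49
Two-sided p-value ≈ 0.0048
Since p ≈ 0.0048 < α = 0.05, reject H0; the evidence is statistically significant.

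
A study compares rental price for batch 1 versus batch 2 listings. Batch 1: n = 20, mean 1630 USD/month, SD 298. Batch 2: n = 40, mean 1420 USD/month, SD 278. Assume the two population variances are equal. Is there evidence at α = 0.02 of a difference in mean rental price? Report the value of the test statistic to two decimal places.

Let group 1 = batch 1, group 2 = batch 2. H0: μ_1 = μ_2; H1: μ_1 ≠ μ_2 (two-sample pooled-variance t-test, two-sided).
s_p² = [(20−1)·298² + (40−1)·278²]/(20+40−2) = 81057.8
t = (1630 − 1420)/√[81057.8·(1/20 + 1/40)] = 2.69
df = n₁ + n₂ − 2 = 58
Two-sided p-value ≈ 0.009
Since p ≈ 0.009 < α = 0.02, reject H0; the evidence is statistically significant.

2.69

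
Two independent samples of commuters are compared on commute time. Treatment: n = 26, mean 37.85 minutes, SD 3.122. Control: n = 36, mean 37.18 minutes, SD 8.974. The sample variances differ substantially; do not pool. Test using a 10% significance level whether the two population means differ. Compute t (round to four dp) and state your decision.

Let group 1 = treatment, group 2 = control. H0: μ_1 = μ_2; H1: μ_1 ≠ μ_2 (Welch's two-sample t-test, two-sided).
t = (x̄_1 − x̄_2)/√(s_1²/n_1 + s_2²/n_2) = (37.85 − 37.18)/√(3.122²/26 + 8.974²/36) = 0.4146
Welch–Satterthwaite df ≈ 45.91
Two-sided p-value ≈ 0.680
Since p ≈ 0.680 > α = 0.1, fail to reject H0; the evidence is not statistically significant.

t = 0.4146; fail to reject H0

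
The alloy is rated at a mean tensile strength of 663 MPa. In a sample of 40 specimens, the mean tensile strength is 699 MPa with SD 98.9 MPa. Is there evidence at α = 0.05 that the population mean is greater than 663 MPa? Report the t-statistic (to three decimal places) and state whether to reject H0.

t = 2.302; reject H0

H0: μ = 663; H1: μ > 663 (one-sample t-test, right-tailed).
t = (x̄ − μ₀)/(s/√n) = (699 − 663)/(98.9/√40) = 2.302
df = n − 1 = 39
p-value = P(T ≥ 2.302) ≈ 0.0134
Since p ≈ 0.0134 < α = 0.05, reject H0; the data support H1.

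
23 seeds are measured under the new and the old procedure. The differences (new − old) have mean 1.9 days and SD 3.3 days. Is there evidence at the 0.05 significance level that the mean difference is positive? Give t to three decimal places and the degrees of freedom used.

H0: μ_d = 0; H1: μ_d > 0 (paired t-test on the differences, right-tailed).
t = d̄/(s_d/√n) = 1.9/(3.3/√23) = 2.761
df = n − 1 = 22
p-value = P(T ≥ 2.761) ≈ 0.006
Since p ≈ 0.006 < α = 0.05, reject H0; the data support H1.

t = 2.761, df = 22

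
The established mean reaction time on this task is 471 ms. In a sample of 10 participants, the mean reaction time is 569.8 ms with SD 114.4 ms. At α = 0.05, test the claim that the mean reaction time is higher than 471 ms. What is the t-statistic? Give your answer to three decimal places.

H0: μ = 471; H1: μ > 471 (one-sample t-test, right-tailed).
t = (x̄ − μ₀)/(s/√n) = (569.8 − 471)/(114.4/√10) = 2.731
df = n − 1 = 9
p-value = P(T ≥ 2.731) ≈ 0.012
Since p ≈ 0.012 < α = 0.05, reject H0; the evidence is statistically significant.

2.731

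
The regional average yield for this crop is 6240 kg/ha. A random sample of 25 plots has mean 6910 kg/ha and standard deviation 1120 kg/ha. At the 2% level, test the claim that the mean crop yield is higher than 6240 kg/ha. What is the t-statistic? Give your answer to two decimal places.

2.99

H0: μ = 6240; H1: μ > 6240 (one-sample t-test, right-tailed).
t = (x̄ − μ₀)/(s/√n) = (6910 − 6240)/(1120/√25) = 2.99
df = n − 1 = 24
p-value = P(T ≥ 2.99) ≈ 0.003
Since p ≈ 0.003 < α = 0.02, reject H0; the evidence is statistically significant.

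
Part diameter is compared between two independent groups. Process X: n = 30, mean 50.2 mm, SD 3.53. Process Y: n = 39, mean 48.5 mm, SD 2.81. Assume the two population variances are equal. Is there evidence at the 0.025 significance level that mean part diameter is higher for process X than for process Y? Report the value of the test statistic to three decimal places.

Let group 1 = process X, group 2 = process Y. H0: μ_1 = μ_2; H1: μ_1 > μ_2 (two-sample pooled-variance t-test, right-tailed).
s_p² = [(30−1)·3.53² + (39−1)·2.81²]/(30+39−2) = 9.87191
t = (50.2 − 48.5)/√[9.87191·(1/30 + 1/39)] = 2.228
df = n₁ + n₂ − 2 = 67
p-value = P(T ≥ 2.228) ≈ 0.0146
Since p ≈ 0.0146 < α = 0.025, reject H0; the data support H1.

2.228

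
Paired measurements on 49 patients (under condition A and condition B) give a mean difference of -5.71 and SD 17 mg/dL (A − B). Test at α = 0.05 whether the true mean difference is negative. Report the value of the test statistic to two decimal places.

H0: μ_d = 0; H1: μ_d < 0 (paired t-test on the differences, left-tailed).
t = d̄/(s_d/√n) = -5.71/(17/√49) = -2.35
df = n − 1 = 48
p-value = P(T ≤ -2.35) ≈ 0.011
Since p ≈ 0.011 < α = 0.05, reject H0; the evidence is statistically significant.

-2.35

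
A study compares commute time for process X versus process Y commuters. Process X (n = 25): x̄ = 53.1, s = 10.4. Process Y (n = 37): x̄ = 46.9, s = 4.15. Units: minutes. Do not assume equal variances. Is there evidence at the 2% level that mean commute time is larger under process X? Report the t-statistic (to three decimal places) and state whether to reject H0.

t = 2.832; reject H0

Let group 1 = process X, group 2 = process Y. H0: μ_1 = μ_2; H1: μ_1 > μ_2 (Welch's two-sample t-test, right-tailed).
t = (x̄_1 − x̄_2)/√(s_1²/n_1 + s_2²/n_2) = (53.1 − 46.9)/√(10.4²/25 + 4.15²/37) = 2.832
Welch–Satterthwaite df ≈ 29.22
p-value = P(T ≥ 2.832) ≈ 0.0041
Since p ≈ 0.0041 < α = 0.02, reject H0; the data support H1.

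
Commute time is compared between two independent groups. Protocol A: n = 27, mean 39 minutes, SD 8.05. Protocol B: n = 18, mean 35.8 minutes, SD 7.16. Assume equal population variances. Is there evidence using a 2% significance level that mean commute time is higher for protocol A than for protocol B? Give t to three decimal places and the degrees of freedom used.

t = 1.364, df = 43

Let group 1 = protocol A, group 2 = protocol B. H0: μ_1 = μ_2; H1: μ_1 > μ_2 (two-sample pooled-variance t-test, right-tailed).
s_p² = [(27−1)·8.05² + (18−1)·7.16²]/(27+18−2) = 59.4507
t = (39 − 35.8)/√[59.4507·(1/27 + 1/18)] = 1.364
df = n₁ + n₂ − 2 = 43
p-value = P(T ≥ 1.364) ≈ 0.090
Since p ≈ 0.090 > α = 0.02, fail to reject H0; the data do not provide sufficient evidence against H0.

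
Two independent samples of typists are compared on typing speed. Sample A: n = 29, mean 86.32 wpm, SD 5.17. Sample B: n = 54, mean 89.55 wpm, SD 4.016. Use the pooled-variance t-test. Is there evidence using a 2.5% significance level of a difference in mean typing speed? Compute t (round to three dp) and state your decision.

t = -3.154; reject H0

Let group 1 = sample A, group 2 = sample B. H0: μ_1 = μ_2; H1: μ_1 ≠ μ_2 (two-sample pooled-variance t-test, two-sided).
s_p² = [(29−1)·5.17² + (54−1)·4.016²]/(29+54−2) = 19.7927
t = (86.32 − 89.55)/√[19.7927·(1/29 + 1/54)] = -3.154
df = n₁ + n₂ − 2 = 81
Two-sided p-value ≈ 0.0023
Since p ≈ 0.0023 < α = 0.025, reject H0; the data support H1.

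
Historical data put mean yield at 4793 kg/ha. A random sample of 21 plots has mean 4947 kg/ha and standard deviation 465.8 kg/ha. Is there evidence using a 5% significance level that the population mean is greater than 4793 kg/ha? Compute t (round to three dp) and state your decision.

H0: μ = 4793; H1: μ > 4793 (one-sample t-test, right-tailed).
t = (x̄ − μ₀)/(s/√n) = (4947 − 4793)/(465.8/√21) = 1.515
df = n − 1 = 20
p-value = P(T ≥ 1.515) ≈ 0.073
Since p ≈ 0.073 > α = 0.05, fail to reject H0; the data do not provide sufficient evidence against H0.

t = 1.515; fail to reject H0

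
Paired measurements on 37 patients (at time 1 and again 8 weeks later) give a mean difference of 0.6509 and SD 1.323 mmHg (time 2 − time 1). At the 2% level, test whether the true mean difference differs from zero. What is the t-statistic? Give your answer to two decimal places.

H0: μ_d = 0; H1: μ_d ≠ 0 (paired t-test on the differences, two-sided).
t = d̄/(s_d/√n) = 0.6509/(1.323/√37) = 2.99
df = n − 1 = 36
Two-sided p-value ≈ 0.0050
Since p ≈ 0.0050 < α = 0.02, reject H0; the evidence is statistically significant.

2.99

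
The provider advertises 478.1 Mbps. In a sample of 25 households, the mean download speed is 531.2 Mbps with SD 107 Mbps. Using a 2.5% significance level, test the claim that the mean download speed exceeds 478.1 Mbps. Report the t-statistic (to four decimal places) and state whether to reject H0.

t = 2.4813; reject H0

H0: μ = 478.1; H1: μ > 478.1 (one-sample t-test, right-tailed).
t = (x̄ − μ₀)/(s/√n) = (531.2 − 478.1)/(107/√25) = 2.4813
df = n − 1 = 24
p-value = P(T ≥ 2.4813) ≈ 0.010
Since p ≈ 0.010 < α = 0.025, reject H0; the evidence is statistically significant.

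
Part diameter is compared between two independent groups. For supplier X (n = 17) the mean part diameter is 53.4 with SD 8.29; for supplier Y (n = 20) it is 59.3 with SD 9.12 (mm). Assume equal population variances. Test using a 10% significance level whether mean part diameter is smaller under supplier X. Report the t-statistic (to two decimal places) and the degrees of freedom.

Let group 1 = supplier X, group 2 = supplier Y. H0: μ_1 = μ_2; H1: μ_1 < μ_2 (two-sample pooled-variance t-test, left-tailed).
s_p² = [(17−1)·8.29² + (20−1)·9.12²]/(17+20−2) = 76.5685
t = (53.4 − 59.3)/√[76.5685·(1/17 + 1/20)] = -2.04
df = n₁ + n₂ − 2 = 35
p-value = P(T ≤ -2.04) ≈ 0.0243
Since p ≈ 0.0243 < α = 0.1, reject H0; the evidence is statistically significant.

t = -2.04, df = 35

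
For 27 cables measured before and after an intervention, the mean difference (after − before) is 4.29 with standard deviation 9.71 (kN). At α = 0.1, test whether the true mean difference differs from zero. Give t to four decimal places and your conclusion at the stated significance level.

H0: μ_d = 0; H1: μ_d ≠ 0 (paired t-test on the differences, two-sided).
t = d̄/(s_d/√n) = 4.29/(9.71/√27) = 2.2957
df = n − 1 = 26
Two-sided p-value ≈ 0.0300
Since p ≈ 0.0300 < α = 0.1, reject H0; the evidence is statistically significant.

t = 2.2957; reject H0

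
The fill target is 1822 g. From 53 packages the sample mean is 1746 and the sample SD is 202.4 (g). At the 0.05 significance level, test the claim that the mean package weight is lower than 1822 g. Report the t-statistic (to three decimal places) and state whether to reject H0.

H0: μ = 1822; H1: μ < 1822 (one-sample t-test, left-tailed).
t = (x̄ − μ₀)/(s/√n) = (1746 − 1822)/(202.4/√53) = -2.734
df = n − 1 = 52
p-value = P(T ≤ -2.734) ≈ 0.004
Since p ≈ 0.004 < α = 0.05, reject H0; the evidence is statistically significant.

t = -2.734; reject H0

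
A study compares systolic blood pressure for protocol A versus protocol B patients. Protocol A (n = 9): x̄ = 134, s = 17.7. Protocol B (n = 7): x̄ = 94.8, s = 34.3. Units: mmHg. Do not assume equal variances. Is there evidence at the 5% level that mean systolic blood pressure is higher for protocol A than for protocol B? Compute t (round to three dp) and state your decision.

t = 2.752; reject H0

Let group 1 = protocol A, group 2 = protocol B. H0: μ_1 = μ_2; H1: μ_1 > μ_2 (Welch's two-sample t-test, right-tailed).
t = (x̄_1 − x̄_2)/√(s_1²/n_1 + s_2²/n_2) = (134 − 94.8)/√(17.7²/9 + 34.3²/7) = 2.752
Welch–Satterthwaite df ≈ 8.47
p-value = P(T ≥ 2.752) ≈ 0.0118
Since p ≈ 0.0118 < α = 0.05, reject H0; the data support H1.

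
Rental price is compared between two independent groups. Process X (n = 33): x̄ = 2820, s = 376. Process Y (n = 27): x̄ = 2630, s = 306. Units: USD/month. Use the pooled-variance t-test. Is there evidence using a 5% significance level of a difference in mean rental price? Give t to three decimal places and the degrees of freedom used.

Let group 1 = process X, group 2 = process Y. H0: μ_1 = μ_2; H1: μ_1 ≠ μ_2 (two-sample pooled-variance t-test, two-sided).
s_p² = [(33−1)·376² + (27−1)·306²]/(33+27−2) = 119975
t = (2820 − 2630)/√[119975·(1/33 + 1/27)] = 2.114
df = n₁ + n₂ − 2 = 58
Two-sided p-value ≈ 0.0388
Since p ≈ 0.0388 < α = 0.05, reject H0; the evidence is statistically significant.

t = 2.114, df = 58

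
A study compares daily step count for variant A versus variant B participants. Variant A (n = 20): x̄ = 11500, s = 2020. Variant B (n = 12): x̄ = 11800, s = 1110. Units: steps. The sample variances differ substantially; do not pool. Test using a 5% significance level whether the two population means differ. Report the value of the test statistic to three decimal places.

-0.542

Let group 1 = variant A, group 2 = variant B. H0: μ_1 = μ_2; H1: μ_1 ≠ μ_2 (Welch's two-sample t-test, two-sided).
t = (x̄_1 − x̄_2)/√(s_1²/n_1 + s_2²/n_2) = (11500 − 11800)/√(2020²/20 + 1110²/12) = -0.542
Welch–Satterthwaite df ≈ 29.87
Two-sided p-value ≈ 0.5920
Since p ≈ 0.5920 > α = 0.05, fail to reject H0; the evidence is not statistically significant.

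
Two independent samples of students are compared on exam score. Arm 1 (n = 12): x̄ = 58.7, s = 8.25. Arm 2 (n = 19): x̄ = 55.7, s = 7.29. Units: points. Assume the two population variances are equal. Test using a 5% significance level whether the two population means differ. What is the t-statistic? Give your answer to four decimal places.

Let group 1 = arm 1, group 2 = arm 2. H0: μ_1 = μ_2; H1: μ_1 ≠ μ_2 (two-sample pooled-variance t-test, two-sided).
s_p² = [(12−1)·8.25² + (19−1)·7.29²]/(12+19−2) = 58.8028
t = (58.7 − 55.7)/√[58.8028·(1/12 + 1/19)] = 1.0610
df = n₁ + n₂ − 2 = 29
Two-sided p-value ≈ 0.297
Since p ≈ 0.297 > α = 0.05, fail to reject H0; the evidence is not statistically significant.

1.0610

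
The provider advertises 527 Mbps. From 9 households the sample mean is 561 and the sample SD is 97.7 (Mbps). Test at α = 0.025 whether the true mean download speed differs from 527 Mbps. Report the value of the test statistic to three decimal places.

H0: μ = 527; H1: μ ≠ 527 (one-sample t-test, two-sided).
t = (x̄ − μ₀)/(s/√n) = (561 − 527)/(97.7/√9) = 1.044
df = n − 1 = 8
Two-sided p-value ≈ 0.327
Since p ≈ 0.327 > α = 0.025, fail to reject H0; the data do not provide sufficient evidence against H0.

1.044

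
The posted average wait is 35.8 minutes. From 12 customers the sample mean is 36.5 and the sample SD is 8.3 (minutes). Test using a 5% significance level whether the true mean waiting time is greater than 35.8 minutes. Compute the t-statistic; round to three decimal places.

H0: μ = 35.8; H1: μ > 35.8 (one-sample t-test, right-tailed).
t = (x̄ − μ₀)/(s/√n) = (36.5 − 35.8)/(8.3/√12) = 0.292
df = n − 1 = 11
p-value = P(T ≥ 0.292) ≈ 0.388
Since p ≈ 0.388 > α = 0.05, fail to reject H0; the evidence is not statistically significant.

0.292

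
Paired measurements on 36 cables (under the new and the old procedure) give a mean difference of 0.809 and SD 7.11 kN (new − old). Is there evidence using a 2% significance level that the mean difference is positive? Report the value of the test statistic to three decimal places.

0.683

H0: μ_d = 0; H1: μ_d > 0 (paired t-test on the differences, right-tailed).
t = d̄/(s_d/√n) = 0.809/(7.11/√36) = 0.683
df = n − 1 = 35
p-value = P(T ≥ 0.683) ≈ 0.2496
Since p ≈ 0.2496 > α = 0.02, fail to reject H0; the data do not provide sufficient evidence against H0.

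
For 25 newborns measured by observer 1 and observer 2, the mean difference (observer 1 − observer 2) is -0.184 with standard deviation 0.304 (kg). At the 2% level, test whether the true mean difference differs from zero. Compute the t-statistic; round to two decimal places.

H0: μ_d = 0; H1: μ_d ≠ 0 (paired t-test on the differences, two-sided).
t = d̄/(s_d/√n) = -0.184/(0.304/√25) = -3.03
df = n − 1 = 24
Two-sided p-value ≈ 0.006
Since p ≈ 0.006 < α = 0.02, reject H0; the evidence is statistically significant.

-3.03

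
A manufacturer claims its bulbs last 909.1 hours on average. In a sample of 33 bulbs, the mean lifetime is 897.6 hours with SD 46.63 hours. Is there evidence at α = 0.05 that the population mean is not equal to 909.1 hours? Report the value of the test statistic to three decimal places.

H0: μ = 909.1; H1: μ ≠ 909.1 (one-sample t-test, two-sided).
t = (x̄ − μ₀)/(s/√n) = (897.6 − 909.1)/(46.63/√33) = -1.417
df = n − 1 = 32
Two-sided p-value ≈ 0.1662
Since p ≈ 0.1662 > α = 0.05, fail to reject H0; the data do not provide sufficient evidence against H0.

-1.417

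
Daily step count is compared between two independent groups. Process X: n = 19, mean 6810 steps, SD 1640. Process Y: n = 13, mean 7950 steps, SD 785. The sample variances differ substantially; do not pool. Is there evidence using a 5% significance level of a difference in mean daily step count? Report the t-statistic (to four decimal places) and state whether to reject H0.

Let group 1 = process X, group 2 = process Y. H0: μ_1 = μ_2; H1: μ_1 ≠ μ_2 (Welch's two-sample t-test, two-sided).
t = (x̄_1 − x̄_2)/√(s_1²/n_1 + s_2²/n_2) = (6810 − 7950)/√(1640²/19 + 785²/13) = -2.6225
Welch–Satterthwaite df ≈ 27.46
Two-sided p-value ≈ 0.0141
Since p ≈ 0.0141 < α = 0.05, reject H0; the data support H1.

t = -2.6225; reject H0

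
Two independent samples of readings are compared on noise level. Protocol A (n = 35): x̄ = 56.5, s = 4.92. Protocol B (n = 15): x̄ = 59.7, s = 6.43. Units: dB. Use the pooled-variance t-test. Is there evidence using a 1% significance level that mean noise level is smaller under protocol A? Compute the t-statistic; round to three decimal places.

Let group 1 = protocol A, group 2 = protocol B. H0: μ_1 = μ_2; H1: μ_1 < μ_2 (two-sample pooled-variance t-test, left-tailed).
s_p² = [(35−1)·4.92² + (15−1)·6.43²]/(35+15−2) = 29.2051
t = (56.5 − 59.7)/√[29.2051·(1/35 + 1/15)] = -1.919
df = n₁ + n₂ − 2 = 48
p-value = P(T ≤ -1.919) ≈ 0.0305
Since p ≈ 0.0305 > α = 0.01, fail to reject H0; the evidence is not statistically significant.

-1.919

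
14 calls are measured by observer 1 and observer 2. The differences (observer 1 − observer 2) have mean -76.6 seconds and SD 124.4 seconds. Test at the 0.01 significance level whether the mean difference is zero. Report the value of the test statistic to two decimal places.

H0: μ_d = 0; H1: μ_d ≠ 0 (paired t-test on the differences, two-sided).
t = d̄/(s_d/√n) = -76.6/(124.4/√14) = -2.30
df = n − 1 = 13
Two-sided p-value ≈ 0.038
Since p ≈ 0.038 > α = 0.01, fail to reject H0; the data do not provide sufficient evidence against H0.

-2.30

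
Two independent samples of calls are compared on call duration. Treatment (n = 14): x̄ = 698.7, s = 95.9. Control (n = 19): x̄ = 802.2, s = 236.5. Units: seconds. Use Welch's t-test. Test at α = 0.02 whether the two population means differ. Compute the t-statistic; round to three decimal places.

-1.725

Let group 1 = treatment, group 2 = control. H0: μ_1 = μ_2; H1: μ_1 ≠ μ_2 (Welch's two-sample t-test, two-sided).
t = (x̄_1 − x̄_2)/√(s_1²/n_1 + s_2²/n_2) = (698.7 − 802.2)/√(95.9²/14 + 236.5²/19) = -1.725
Welch–Satterthwaite df ≈ 25.19
Two-sided p-value ≈ 0.0968
Since p ≈ 0.0968 > α = 0.02, fail to reject H0; the data do not provide sufficient evidence against H0.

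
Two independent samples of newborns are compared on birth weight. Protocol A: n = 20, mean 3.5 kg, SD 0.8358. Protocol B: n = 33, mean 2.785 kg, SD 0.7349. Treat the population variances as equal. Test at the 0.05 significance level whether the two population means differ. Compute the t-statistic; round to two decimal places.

3.26

Let group 1 = protocol A, group 2 = protocol B. H0: μ_1 = μ_2; H1: μ_1 ≠ μ_2 (two-sample pooled-variance t-test, two-sided).
s_p² = [(20−1)·0.8358² + (33−1)·0.7349²]/(20+33−2) = 0.599121
t = (3.5 − 2.785)/√[0.599121·(1/20 + 1/33)] = 3.26
df = n₁ + n₂ − 2 = 51
Two-sided p-value ≈ 0.002
Since p ≈ 0.002 < α = 0.05, reject H0; the data support H1.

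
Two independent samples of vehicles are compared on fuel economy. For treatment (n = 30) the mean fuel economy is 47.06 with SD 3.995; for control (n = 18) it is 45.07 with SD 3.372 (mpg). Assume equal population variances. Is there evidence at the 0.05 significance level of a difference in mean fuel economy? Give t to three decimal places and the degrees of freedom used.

t = 1.767, df = 46

Let group 1 = treatment, group 2 = control. H0: μ_1 = μ_2; H1: μ_1 ≠ μ_2 (two-sample pooled-variance t-test, two-sided).
s_p² = [(30−1)·3.995² + (18−1)·3.372²]/(30+18−2) = 14.2639
t = (47.06 − 45.07)/√[14.2639·(1/30 + 1/18)] = 1.767
df = n₁ + n₂ − 2 = 46
Two-sided p-value ≈ 0.084
Since p ≈ 0.084 > α = 0.05, fail to reject H0; the data do not provide sufficient evidence against H0.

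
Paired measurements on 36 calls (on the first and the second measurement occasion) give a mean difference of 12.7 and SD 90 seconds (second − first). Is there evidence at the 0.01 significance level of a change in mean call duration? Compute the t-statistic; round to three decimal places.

H0: μ_d = 0; H1: μ_d ≠ 0 (paired t-test on the differences, two-sided).
t = d̄/(s_d/√n) = 12.7/(90/√36) = 0.847
df = n − 1 = 35
Two-sided p-value ≈ 0.4029
Since p ≈ 0.4029 > α = 0.01, fail to reject H0; the data do not provide sufficient evidence against H0.

0.847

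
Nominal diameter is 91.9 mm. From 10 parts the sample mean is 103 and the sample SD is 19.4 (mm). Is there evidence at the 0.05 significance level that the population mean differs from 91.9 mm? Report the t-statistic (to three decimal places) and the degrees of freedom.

H0: μ = 91.9; H1: μ ≠ 91.9 (one-sample t-test, two-sided).
t = (x̄ − μ₀)/(s/√n) = (103 − 91.9)/(19.4/√10) = 1.809
df = n − 1 = 9
Two-sided p-value ≈ 0.1038
Since p ≈ 0.1038 > α = 0.05, fail to reject H0; the evidence is not statistically significant.

t = 1.809, df = 9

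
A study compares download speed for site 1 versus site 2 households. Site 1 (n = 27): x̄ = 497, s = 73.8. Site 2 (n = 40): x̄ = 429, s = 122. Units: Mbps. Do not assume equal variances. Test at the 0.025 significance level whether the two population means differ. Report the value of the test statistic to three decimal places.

Let group 1 = site 1, group 2 = site 2. H0: μ_1 = μ_2; H1: μ_1 ≠ μ_2 (Welch's two-sample t-test, two-sided).
t = (x̄_1 − x̄_2)/√(s_1²/n_1 + s_2²/n_2) = (497 − 429)/√(73.8²/27 + 122²/40) = 2.839
Welch–Satterthwaite df ≈ 64.37
Two-sided p-value ≈ 0.0061
Since p ≈ 0.0061 < α = 0.025, reject H0; the evidence is statistically significant.

2.839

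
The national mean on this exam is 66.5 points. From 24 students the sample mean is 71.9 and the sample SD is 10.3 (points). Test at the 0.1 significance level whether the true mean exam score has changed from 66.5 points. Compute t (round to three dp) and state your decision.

H0: μ = 66.5; H1: μ ≠ 66.5 (one-sample t-test, two-sided).
t = (x̄ − μ₀)/(s/√n) = (71.9 − 66.5)/(10.3/√24) = 2.568
df = n − 1 = 23
Two-sided p-value ≈ 0.0172
Since p ≈ 0.0172 < α = 0.1, reject H0; the data support H1.

t = 2.568; reject H0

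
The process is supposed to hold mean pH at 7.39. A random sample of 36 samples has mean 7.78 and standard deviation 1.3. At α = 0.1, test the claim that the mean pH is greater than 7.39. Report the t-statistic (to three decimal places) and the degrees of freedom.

t = 1.800, df = 35

H0: μ = 7.39; H1: μ > 7.39 (one-sample t-test, right-tailed).
t = (x̄ − μ₀)/(s/√n) = (7.78 − 7.39)/(1.3/√36) = 1.800
df = n − 1 = 35
p-value = P(T ≥ 1.800) ≈ 0.040
Since p ≈ 0.040 < α = 0.1, reject H0; the data support H1.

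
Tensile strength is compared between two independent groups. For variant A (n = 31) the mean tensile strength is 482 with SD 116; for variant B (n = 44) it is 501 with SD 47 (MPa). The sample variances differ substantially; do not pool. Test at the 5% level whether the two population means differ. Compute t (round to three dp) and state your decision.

Let group 1 = variant A, group 2 = variant B. H0: μ_1 = μ_2; H1: μ_1 ≠ μ_2 (Welch's two-sample t-test, two-sided).
t = (x̄_1 − x̄_2)/√(s_1²/n_1 + s_2²/n_2) = (482 − 501)/√(116²/31 + 47²/44) = -0.863
Welch–Satterthwaite df ≈ 37.00
Two-sided p-value ≈ 0.3935
Since p ≈ 0.3935 > α = 0.05, fail to reject H0; the evidence is not statistically significant.

t = -0.863; fail to reject H0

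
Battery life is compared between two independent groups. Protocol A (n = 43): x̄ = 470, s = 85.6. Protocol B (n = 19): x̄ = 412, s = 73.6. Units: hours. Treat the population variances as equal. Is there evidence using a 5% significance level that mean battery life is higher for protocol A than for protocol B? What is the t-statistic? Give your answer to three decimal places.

2.562

Let group 1 = protocol A, group 2 = protocol B. H0: μ_1 = μ_2; H1: μ_1 > μ_2 (two-sample pooled-variance t-test, right-tailed).
s_p² = [(43−1)·85.6² + (19−1)·73.6²]/(43+19−2) = 6754.24
t = (470 − 412)/√[6754.24·(1/43 + 1/19)] = 2.562
df = n₁ + n₂ − 2 = 60
p-value = P(T ≥ 2.562) ≈ 0.0065
Since p ≈ 0.0065 < α = 0.05, reject H0; the data support H1.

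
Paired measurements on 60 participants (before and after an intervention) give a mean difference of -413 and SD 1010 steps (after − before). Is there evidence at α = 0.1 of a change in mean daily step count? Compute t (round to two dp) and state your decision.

t = -3.17; reject H0

H0: μ_d = 0; H1: μ_d ≠ 0 (paired t-test on the differences, two-sided).
t = d̄/(s_d/√n) = -413/(1010/√60) = -3.17
df = n − 1 = 59
Two-sided p-value ≈ 0.0024
Since p ≈ 0.0024 < α = 0.1, reject H0; the evidence is statistically significant.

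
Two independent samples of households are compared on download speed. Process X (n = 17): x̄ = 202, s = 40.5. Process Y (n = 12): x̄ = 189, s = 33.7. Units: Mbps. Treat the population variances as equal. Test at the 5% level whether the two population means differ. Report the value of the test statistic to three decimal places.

Let group 1 = process X, group 2 = process Y. H0: μ_1 = μ_2; H1: μ_1 ≠ μ_2 (two-sample pooled-variance t-test, two-sided).
s_p² = [(17−1)·40.5² + (12−1)·33.7²]/(17+12−2) = 1434.69
t = (202 − 189)/√[1434.69·(1/17 + 1/12)] = 0.910
df = n₁ + n₂ − 2 = 27
Two-sided p-value ≈ 0.371
Since p ≈ 0.371 > α = 0.05, fail to reject H0; the evidence is not statistically significant.

0.910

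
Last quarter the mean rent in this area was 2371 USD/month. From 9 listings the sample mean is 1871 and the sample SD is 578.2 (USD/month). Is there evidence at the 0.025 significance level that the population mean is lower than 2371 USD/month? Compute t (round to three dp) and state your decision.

t = -2.594; reject H0

H0: μ = 2371; H1: μ < 2371 (one-sample t-test, left-tailed).
t = (x̄ − μ₀)/(s/√n) = (1871 − 2371)/(578.2/√9) = -2.594
df = n − 1 = 8
p-value = P(T ≤ -2.594) ≈ 0.0160
Since p ≈ 0.0160 < α = 0.025, reject H0; the data support H1.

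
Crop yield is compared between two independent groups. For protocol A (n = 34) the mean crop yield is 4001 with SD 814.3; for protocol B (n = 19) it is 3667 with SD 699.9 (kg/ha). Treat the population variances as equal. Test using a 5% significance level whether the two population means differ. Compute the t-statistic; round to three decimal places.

1.503

Let group 1 = protocol A, group 2 = protocol B. H0: μ_1 = μ_2; H1: μ_1 ≠ μ_2 (two-sample pooled-variance t-test, two-sided).
s_p² = [(34−1)·814.3² + (19−1)·699.9²]/(34+19−2) = 601946
t = (4001 − 3667)/√[601946·(1/34 + 1/19)] = 1.503
df = n₁ + n₂ − 2 = 51
Two-sided p-value ≈ 0.1390
Since p ≈ 0.1390 > α = 0.05, fail to reject H0; the data do not provide sufficient evidence against H0.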